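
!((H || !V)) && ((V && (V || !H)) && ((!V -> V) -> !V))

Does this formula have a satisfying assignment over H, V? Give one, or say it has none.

Unsatisfiable — no assignment works.

Case V = True: the conjunct (!V -> V) -> !V becomes (False -> True) -> !True = False.
Case V = False: the conjunct !((H || !V)) becomes !((H || True)) = False.
Both cases fail — unsatisfiable.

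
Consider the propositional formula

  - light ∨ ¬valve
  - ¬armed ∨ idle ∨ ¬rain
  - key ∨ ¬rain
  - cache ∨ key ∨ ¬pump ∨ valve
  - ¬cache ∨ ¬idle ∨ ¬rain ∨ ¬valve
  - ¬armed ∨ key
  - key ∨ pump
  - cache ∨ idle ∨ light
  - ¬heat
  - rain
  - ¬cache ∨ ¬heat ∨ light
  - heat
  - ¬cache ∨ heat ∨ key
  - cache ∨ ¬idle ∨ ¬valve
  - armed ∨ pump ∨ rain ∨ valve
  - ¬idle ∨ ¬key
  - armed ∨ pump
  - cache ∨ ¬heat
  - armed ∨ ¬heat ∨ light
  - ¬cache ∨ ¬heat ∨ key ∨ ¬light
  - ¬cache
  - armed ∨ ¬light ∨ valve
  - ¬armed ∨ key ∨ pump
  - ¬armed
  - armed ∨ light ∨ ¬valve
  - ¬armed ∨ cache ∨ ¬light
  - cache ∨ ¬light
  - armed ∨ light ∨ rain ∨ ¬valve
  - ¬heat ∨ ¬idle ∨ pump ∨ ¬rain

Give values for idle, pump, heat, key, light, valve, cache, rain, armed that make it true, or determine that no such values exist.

Unsatisfiable — no assignment works.

Case heat = True:
  Clause (¬heat) is falsified — contradiction.
Case heat = False:
  Clause (heat) is falsified — contradiction.
Both cases fail, so the formula is unsatisfiable.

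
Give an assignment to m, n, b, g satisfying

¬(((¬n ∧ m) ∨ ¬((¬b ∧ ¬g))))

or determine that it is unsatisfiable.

m: False, n: True, b: False, g: False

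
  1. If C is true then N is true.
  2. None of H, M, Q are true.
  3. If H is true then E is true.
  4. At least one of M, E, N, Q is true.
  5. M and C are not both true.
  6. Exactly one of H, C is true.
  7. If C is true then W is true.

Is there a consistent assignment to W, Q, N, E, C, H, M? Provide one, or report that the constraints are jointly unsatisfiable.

W = True, Q = False, N = True, E = False, C = True, H = False, M = False

  (1) C=T ⇒ N: T ✓
  (2) {H, M, Q}: 0 true — none ✓
  (3) H=F ⇒ E: vacuous ✓
  (4) {M, E, N, Q}: 1 true — at least one ✓
  (5) M=F, C=T — not both ✓
  (6) {H, C}: 1 true — exactly one ✓
  (7) C=T ⇒ W: T ✓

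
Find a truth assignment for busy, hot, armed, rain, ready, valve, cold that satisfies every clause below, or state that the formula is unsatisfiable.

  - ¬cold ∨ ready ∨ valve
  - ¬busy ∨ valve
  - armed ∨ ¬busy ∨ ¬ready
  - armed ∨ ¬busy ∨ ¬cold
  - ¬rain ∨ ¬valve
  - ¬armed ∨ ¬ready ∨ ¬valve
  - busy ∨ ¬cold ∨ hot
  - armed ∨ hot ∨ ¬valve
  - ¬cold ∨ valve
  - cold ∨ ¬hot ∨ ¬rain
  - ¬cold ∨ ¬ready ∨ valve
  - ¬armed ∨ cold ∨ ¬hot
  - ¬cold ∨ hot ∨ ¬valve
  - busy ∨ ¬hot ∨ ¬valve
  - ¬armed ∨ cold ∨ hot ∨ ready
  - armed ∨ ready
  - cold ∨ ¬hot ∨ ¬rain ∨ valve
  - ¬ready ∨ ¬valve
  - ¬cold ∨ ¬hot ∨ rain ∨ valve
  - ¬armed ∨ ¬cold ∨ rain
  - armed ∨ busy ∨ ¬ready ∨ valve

Set busy = False.
Set hot = False.
  then (busy ∨ ¬cold ∨ hot) forces cold = False.
Try armed = False:
  (armed ∨ hot ∨ ¬valve) forces valve = False.
  (armed ∨ ready) forces ready = True.
  clause (armed ∨ busy ∨ ¬ready ∨ valve) is falsified — backtrack.
So armed = True.
  then (¬armed ∨ cold ∨ hot ∨ ready) forces ready = True.
  then (¬ready ∨ ¬valve) forces valve = False.
Set rain = False.
All clauses satisfied.

busy = False; hot = False; armed = True; rain = False; ready = True; valve = False; cold = False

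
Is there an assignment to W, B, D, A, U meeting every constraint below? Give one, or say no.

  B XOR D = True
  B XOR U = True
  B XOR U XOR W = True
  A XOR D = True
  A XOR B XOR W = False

W = False; B = False; D = True; A = False; U = True

B XOR D = F XOR T = True ✓
B XOR U = F XOR T = True ✓
B XOR U XOR W = F XOR T XOR F = True ✓
A XOR D = F XOR T = True ✓
A XOR B XOR W = F XOR F XOR F = False ✓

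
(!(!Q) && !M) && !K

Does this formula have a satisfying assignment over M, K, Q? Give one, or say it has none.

M = False, K = False, Q = True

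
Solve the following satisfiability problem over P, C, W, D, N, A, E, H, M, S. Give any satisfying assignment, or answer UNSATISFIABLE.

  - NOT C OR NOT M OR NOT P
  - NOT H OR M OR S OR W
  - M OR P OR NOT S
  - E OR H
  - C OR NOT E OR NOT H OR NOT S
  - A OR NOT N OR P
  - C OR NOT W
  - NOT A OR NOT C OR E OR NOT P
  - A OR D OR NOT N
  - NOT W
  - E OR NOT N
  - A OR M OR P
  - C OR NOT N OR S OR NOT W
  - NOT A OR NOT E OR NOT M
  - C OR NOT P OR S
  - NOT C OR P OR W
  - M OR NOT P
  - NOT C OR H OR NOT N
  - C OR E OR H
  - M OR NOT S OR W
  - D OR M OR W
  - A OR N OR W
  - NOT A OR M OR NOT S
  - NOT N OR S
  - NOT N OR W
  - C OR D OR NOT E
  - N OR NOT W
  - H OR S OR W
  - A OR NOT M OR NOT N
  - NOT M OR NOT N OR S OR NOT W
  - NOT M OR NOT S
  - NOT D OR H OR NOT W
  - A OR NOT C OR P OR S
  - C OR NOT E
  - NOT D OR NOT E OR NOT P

Unit clause (NOT W) forces W = False.
In (NOT N OR W) only NOT N is left, so N = False.
In (A OR N OR W) only A is left, so A = True.
Set P = False.
  then (NOT C OR P OR W) forces C = False.
  then (C OR NOT E) forces E = False.
  then (E OR H) forces H = True.
Set D = True.
Try M = False:
  (NOT H OR M OR S OR W) forces S = True.
  clause (M OR P OR NOT S) is falsified — backtrack.
So M = True.
  then (NOT M OR NOT S) forces S = False.
All clauses satisfied.

P: False, C: False, W: False, D: True, N: False, A: True, E: False, H: True, M: True, S: False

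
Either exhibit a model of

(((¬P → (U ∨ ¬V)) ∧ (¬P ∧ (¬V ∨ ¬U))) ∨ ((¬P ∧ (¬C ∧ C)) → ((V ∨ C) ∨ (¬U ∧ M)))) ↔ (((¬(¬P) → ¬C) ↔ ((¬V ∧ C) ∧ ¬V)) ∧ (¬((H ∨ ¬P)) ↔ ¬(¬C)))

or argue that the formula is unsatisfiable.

C=T, U=F, H=F, V=T, M=F, P=T

  (((¬P → (U ∨ ¬V)) ∧ (¬P ∧ (¬V ∨ ¬U))) ∨ ((¬P ∧ (¬C ∧ C)) → ((V ∨ C) ∨ (¬U ∧ M)))) ↔ (((¬(¬P) → ¬C) ↔ ((¬V ∧ C) ∧ ¬V)) ∧ (¬((H ∨ ¬P)) ↔ ¬(¬C))) = True
    ((¬P → (U ∨ ¬V)) ∧ (¬P ∧ (¬V ∨ ¬U))) ∨ ((¬P ∧ (¬C ∧ C)) → ((V ∨ C) ∨ (¬U ∧ M))) = True
      (¬P → (U ∨ ¬V)) ∧ (¬P ∧ (¬V ∨ ¬U)) = False
        ¬P → (U ∨ ¬V) = True
          ¬P = False
          U ∨ ¬V = False
            ¬V = False
        ¬P ∧ (¬V ∨ ¬U) = False
          ¬P = False
          ¬V ∨ ¬U = True
            ¬V = False
            ¬U = True
      (¬P ∧ (¬C ∧ C)) → ((V ∨ C) ∨ (¬U ∧ M)) = True
        ¬P ∧ (¬C ∧ C) = False
          ¬P = False
          ¬C ∧ C = False
            ¬C = False
        (V ∨ C) ∨ (¬U ∧ M) = True
          V ∨ C = True
          ¬U ∧ M = False
            ¬U = True
    ((¬(¬P) → ¬C) ↔ ((¬V ∧ C) ∧ ¬V)) ∧ (¬((H ∨ ¬P)) ↔ ¬(¬C)) = True
      (¬(¬P) → ¬C) ↔ ((¬V ∧ C) ∧ ¬V) = True
        ¬(¬P) → ¬C = False
          ¬(¬P) = True
            ¬P = False
          ¬C = False
        (¬V ∧ C) ∧ ¬V = False
          ¬V ∧ C = False
            ¬V = False
          ¬V = False
      ¬((H ∨ ¬P)) ↔ ¬(¬C) = True
        ¬((H ∨ ¬P)) = True
          H ∨ ¬P = False
            ¬P = False
        ¬(¬C) = True
          ¬C = False
The formula evaluates to True.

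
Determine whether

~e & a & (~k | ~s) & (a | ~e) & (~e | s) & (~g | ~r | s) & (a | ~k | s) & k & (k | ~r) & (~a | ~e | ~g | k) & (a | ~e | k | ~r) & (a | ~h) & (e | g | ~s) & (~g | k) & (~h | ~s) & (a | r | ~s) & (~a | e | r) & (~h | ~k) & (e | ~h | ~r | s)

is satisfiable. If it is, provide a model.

Unit clause (~e) forces e = False.
Unit clause (a) forces a = True.
Unit clause (k) forces k = True.
In (~a | e | r) only r is left, so r = True.
In (~h | ~k) only ~h is left, so h = False.
In (~k | ~s) only ~s is left, so s = False.
In (~g | ~r | s) only ~g is left, so g = False.
All clauses satisfied.

h = False, k = True, g = False, s = False, r = True, e = False, a = True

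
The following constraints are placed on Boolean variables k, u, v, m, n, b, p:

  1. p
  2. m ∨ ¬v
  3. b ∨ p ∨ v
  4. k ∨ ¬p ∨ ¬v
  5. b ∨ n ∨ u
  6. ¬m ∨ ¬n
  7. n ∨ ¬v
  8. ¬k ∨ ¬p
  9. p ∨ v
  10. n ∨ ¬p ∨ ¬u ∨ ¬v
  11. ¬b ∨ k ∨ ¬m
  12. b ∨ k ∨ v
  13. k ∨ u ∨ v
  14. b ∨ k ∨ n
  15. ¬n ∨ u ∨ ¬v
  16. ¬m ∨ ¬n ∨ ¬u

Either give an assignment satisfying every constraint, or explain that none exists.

k = False, u = True, v = False, m = False, n = False, b = True, p = True

Unit clause (p) forces p = True.
In (¬k ∨ ¬p) only ¬k is left, so k = False.
In (k ∨ ¬p ∨ ¬v) only ¬v is left, so v = False.
In (b ∨ k ∨ v) only b is left, so b = True.
In (k ∨ u ∨ v) only u is left, so u = True.
In (¬b ∨ k ∨ ¬m) only ¬m is left, so m = False.
Set n = False.
All clauses satisfied.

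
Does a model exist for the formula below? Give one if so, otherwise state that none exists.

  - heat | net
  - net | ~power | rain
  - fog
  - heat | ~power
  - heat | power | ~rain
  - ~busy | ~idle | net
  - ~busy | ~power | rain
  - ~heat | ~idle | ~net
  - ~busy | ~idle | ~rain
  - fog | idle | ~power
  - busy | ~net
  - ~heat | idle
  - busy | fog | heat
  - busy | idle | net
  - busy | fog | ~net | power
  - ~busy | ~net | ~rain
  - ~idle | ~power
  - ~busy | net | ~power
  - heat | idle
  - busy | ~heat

Unit clause (fog) forces fog = True.
Try power = True:
  (heat | ~power) forces heat = True.
  (~heat | idle) forces idle = True.
  clause (~idle | ~power) is falsified — backtrack.
So power = False.
Set net = True.
  then (busy | ~net) forces busy = True.
  then (~busy | ~net | ~rain) forces rain = False.
Set heat = False.
  then (heat | idle) forces idle = True.
All clauses satisfied.

power: False; net: True; heat: False; fog: True; busy: True; rain: False; idle: True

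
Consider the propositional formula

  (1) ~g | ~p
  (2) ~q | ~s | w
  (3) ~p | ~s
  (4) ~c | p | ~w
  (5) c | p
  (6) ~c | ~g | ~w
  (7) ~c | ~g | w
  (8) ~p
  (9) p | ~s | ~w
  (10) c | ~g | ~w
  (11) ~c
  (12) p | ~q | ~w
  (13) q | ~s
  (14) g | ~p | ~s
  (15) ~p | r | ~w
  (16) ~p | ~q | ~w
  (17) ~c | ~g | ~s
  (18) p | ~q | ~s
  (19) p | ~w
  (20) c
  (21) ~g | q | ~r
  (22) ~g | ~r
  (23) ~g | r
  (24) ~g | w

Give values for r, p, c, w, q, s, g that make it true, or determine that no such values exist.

Case c = True:
  Clause (~c) is falsified — contradiction.
Case c = False:
  Clause (c) is falsified — contradiction.
Both cases fail, so the formula is unsatisfiable.

Unsatisfiable — no assignment works.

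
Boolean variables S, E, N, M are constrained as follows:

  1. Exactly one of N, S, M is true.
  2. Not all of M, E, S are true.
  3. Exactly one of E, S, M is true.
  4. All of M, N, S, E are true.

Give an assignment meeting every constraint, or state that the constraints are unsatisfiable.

Case S = True:
  (1) with S=T forces N = False.
  Constraint (4) is violated (N=F) — contradiction.
Case S = False:
  Constraint (4) is violated (S=F) — contradiction.
Both cases fail — unsatisfiable.

The formula is unsatisfiable.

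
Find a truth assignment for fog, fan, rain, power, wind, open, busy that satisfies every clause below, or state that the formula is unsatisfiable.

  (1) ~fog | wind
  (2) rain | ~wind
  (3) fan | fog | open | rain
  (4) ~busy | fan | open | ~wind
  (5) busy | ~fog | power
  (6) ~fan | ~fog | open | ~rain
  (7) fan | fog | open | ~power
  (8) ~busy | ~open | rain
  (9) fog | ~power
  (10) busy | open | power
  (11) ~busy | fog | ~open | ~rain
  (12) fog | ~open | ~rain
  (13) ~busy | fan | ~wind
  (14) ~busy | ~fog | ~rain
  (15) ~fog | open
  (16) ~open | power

Set fog = False.
  then (fog | ~power) forces power = False.
  then (~open | power) forces open = False.
  then (busy | open | power) forces busy = True.
Set fan = False.
  then (fan | fog | open | rain) forces rain = True.
  then (~busy | fan | open | ~wind) forces wind = False.
All clauses satisfied.

fog = False, fan = False, rain = True, power = False, wind = False, open = False, busy = True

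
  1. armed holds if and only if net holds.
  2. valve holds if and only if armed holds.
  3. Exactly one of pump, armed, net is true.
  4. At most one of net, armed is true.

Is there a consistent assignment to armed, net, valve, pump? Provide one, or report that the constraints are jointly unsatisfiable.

armed: False, net: False, valve: False, pump: True

  (1) armed=F, net=F — same ✓
  (2) valve=F, armed=F — same ✓
  (3) {pump, armed, net}: 1 true — exactly one ✓
  (4) {net, armed}: 0 true — at most one ✓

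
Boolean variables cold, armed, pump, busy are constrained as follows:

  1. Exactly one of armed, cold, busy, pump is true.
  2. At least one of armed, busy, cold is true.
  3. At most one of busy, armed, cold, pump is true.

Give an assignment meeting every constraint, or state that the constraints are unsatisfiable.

cold = False, armed = True, pump = False, busy = False

  (1) {armed, cold, busy, pump}: 1 true — exactly one ✓
  (2) {armed, busy, cold}: 1 true — at least one ✓
  (3) {busy, armed, cold, pump}: 1 true — at most one ✓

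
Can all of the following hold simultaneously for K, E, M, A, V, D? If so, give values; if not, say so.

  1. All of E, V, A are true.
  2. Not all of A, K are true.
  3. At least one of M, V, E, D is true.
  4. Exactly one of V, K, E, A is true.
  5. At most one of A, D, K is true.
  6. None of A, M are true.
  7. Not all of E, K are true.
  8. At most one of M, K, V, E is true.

Case A = True:
  Constraint (6) is violated (A=T) — contradiction.
Case A = False:
  Constraint (1) is violated (A=F) — contradiction.
Both cases fail — unsatisfiable.

UNSATISFIABLE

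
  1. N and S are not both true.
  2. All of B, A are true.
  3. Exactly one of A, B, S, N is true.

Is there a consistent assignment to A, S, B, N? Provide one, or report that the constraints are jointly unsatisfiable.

The formula is unsatisfiable.

Case A = True:
  (2) forces B = True.
  Constraint (3) is violated (A=T, B=T) — contradiction.
Case A = False:
  Constraint (2) is violated (A=F) — contradiction.
Both cases fail — unsatisfiable.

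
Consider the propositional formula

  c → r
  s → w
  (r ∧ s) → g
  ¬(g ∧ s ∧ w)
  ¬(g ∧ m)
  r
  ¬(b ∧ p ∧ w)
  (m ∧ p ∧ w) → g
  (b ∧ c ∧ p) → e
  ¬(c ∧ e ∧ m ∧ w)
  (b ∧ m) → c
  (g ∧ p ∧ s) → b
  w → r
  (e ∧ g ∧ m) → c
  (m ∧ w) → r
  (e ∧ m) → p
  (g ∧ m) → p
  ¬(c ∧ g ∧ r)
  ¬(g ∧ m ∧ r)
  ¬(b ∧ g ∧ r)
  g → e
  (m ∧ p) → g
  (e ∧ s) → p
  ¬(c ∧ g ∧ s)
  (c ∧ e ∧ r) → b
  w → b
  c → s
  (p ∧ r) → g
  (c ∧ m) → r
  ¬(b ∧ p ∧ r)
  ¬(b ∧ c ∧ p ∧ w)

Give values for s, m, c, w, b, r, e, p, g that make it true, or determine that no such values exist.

Unit clause (r) forces r = True.
Try s = True:
  (g ∨ ¬r ∨ ¬s) forces g = True.
  (¬c ∨ ¬g ∨ ¬s) forces c = False.
  (¬g ∨ ¬s ∨ ¬w) forces w = False.
  clause (¬s ∨ w) is falsified — backtrack.
So s = False.
  then (¬c ∨ s) forces c = False.
Set m = False.
Set w = True.
  then (b ∨ ¬w) forces b = True.
  then (¬b ∨ ¬p ∨ ¬r) forces p = False.
  then (¬b ∨ ¬g ∨ ¬r) forces g = False.
Set e = False.
All clauses satisfied.

s = False; m = False; c = False; w = True; b = True; r = True; e = False; p = False; g = False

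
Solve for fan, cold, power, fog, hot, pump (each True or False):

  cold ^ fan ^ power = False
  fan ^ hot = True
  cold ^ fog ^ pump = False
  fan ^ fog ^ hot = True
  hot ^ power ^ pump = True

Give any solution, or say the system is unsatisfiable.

fan: True, cold: True, power: False, fog: False, hot: False, pump: True

cold ^ fan ^ power = T ^ T ^ F = False ✓
fan ^ hot = T ^ F = True ✓
cold ^ fog ^ pump = T ^ F ^ T = False ✓
fan ^ fog ^ hot = T ^ F ^ F = True ✓
hot ^ power ^ pump = F ^ F ^ T = True ✓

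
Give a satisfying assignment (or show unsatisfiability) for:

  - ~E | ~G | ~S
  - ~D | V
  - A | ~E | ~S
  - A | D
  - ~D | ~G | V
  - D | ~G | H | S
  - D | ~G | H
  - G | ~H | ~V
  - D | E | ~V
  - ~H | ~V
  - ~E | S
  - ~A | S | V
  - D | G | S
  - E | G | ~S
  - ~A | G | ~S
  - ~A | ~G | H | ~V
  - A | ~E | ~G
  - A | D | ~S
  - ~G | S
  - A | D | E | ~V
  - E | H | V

Set D = True.
  then (~D | V) forces V = True.
  then (~H | ~V) forces H = False.
Try E = True:
  (~E | S) forces S = True.
  (~E | ~G | ~S) forces G = False.
  (A | ~E | ~S) forces A = True.
  clause (~A | G | ~S) is falsified — backtrack.
So E = False.
Set S = False.
  then (~G | S) forces G = False.
Set A = True.
All clauses satisfied.

D = True, E = False, S = False, V = True, A = True, G = False, H = False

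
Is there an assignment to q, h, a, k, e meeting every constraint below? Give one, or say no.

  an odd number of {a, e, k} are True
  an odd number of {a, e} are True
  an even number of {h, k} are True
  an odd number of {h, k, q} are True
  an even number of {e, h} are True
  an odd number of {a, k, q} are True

Unsatisfiable — no assignment works.

Adding constraints 2, 4, 5, 6 mod 2: every variable appears an even number of times on the left, so the left side is 0.
But the right sides sum to 1 (mod 2). 0 ≠ 1 — the system is inconsistent.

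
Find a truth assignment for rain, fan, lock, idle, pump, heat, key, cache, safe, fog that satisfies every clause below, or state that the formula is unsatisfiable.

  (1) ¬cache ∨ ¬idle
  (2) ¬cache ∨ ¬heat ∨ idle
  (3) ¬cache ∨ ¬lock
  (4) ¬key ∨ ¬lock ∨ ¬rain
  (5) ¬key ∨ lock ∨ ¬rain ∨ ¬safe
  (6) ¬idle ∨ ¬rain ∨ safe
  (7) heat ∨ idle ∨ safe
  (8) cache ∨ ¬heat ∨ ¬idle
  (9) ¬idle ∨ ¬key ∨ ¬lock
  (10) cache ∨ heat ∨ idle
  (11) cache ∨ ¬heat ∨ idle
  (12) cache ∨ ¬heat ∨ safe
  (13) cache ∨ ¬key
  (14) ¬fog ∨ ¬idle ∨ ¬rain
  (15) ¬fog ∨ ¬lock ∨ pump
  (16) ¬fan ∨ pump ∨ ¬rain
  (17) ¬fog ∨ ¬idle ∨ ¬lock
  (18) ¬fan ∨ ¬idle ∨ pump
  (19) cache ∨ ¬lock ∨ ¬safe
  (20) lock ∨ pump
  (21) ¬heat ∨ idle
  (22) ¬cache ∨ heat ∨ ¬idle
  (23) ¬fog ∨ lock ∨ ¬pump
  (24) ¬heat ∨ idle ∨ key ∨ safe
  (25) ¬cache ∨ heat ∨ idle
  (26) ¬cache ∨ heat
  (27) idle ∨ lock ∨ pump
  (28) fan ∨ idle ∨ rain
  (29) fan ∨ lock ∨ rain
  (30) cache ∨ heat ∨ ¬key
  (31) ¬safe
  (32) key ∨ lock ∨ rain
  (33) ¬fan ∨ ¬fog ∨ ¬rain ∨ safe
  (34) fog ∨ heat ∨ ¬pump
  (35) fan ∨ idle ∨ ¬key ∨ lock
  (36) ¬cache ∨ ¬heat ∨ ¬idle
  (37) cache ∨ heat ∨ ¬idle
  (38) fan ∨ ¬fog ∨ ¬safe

Case idle = True:
  (¬cache ∨ ¬idle) forces cache = False.
  (cache ∨ ¬heat ∨ ¬idle) forces heat = False.
  Clause (cache ∨ heat ∨ ¬idle) is falsified — contradiction.
Case idle = False:
  (¬heat ∨ idle) forces heat = False.
  (heat ∨ idle ∨ safe) forces safe = True.
  Clause (¬safe) is falsified — contradiction.
Both cases fail, so the formula is unsatisfiable.

UNSATISFIABLE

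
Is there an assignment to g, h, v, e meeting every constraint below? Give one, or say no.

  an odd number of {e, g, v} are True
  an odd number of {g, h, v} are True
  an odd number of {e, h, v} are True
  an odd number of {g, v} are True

g: False; h: False; v: True; e: False

{e, g, v}: 1 true → odd ✓
{g, h, v}: 1 true → odd ✓
{e, h, v}: 1 true → odd ✓
{g, v}: 1 true → odd ✓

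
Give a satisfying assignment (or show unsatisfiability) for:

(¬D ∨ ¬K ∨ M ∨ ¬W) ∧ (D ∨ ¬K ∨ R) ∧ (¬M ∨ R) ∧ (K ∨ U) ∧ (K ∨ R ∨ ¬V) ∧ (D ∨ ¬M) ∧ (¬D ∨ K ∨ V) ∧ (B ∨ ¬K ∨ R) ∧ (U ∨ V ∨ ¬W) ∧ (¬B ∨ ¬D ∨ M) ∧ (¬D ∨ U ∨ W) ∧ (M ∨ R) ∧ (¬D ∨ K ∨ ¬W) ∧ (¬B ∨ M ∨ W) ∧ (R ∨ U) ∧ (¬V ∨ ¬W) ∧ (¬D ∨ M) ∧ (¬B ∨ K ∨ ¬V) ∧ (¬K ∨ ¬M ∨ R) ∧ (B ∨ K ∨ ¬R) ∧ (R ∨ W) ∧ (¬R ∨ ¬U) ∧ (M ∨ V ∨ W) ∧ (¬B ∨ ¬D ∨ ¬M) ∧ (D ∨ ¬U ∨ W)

Try R = False:
  (¬M ∨ R) forces M = False.
  clause (M ∨ R) is falsified — backtrack.
So R = True.
  then (¬R ∨ ¬U) forces U = False.
  then (K ∨ U) forces K = True.
Set B = False.
Set V = True.
  then (¬V ∨ ¬W) forces W = False.
  then (¬D ∨ U ∨ W) forces D = False.
  then (D ∨ ¬M) forces M = False.
All clauses satisfied.

R = True, B = False, K = True, U = False, V = True, D = False, M = False, W = False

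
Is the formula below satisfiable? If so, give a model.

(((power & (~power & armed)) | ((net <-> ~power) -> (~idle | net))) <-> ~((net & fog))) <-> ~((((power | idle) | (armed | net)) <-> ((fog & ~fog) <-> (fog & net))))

fog = False, armed = False, power = False, net = False, idle = False

  (((power & (~power & armed)) | ((net <-> ~power) -> (~idle | net))) <-> ~((net & fog))) <-> ~((((power | idle) | (armed | net)) <-> ((fog & ~fog) <-> (fog & net)))) = True
    ((power & (~power & armed)) | ((net <-> ~power) -> (~idle | net))) <-> ~((net & fog)) = True
      (power & (~power & armed)) | ((net <-> ~power) -> (~idle | net)) = True
        power & (~power & armed) = False
          ~power & armed = False
            ~power = True
        (net <-> ~power) -> (~idle | net) = True
          net <-> ~power = False
            ~power = True
          ~idle | net = True
            ~idle = True
      ~((net & fog)) = True
        net & fog = False
    ~((((power | idle) | (armed | net)) <-> ((fog & ~fog) <-> (fog & net)))) = True
      ((power | idle) | (armed | net)) <-> ((fog & ~fog) <-> (fog & net)) = False
        (power | idle) | (armed | net) = False
          power | idle = False
          armed | net = False
        (fog & ~fog) <-> (fog & net) = True
          fog & ~fog = False
            ~fog = True
          fog & net = False
The formula evaluates to True.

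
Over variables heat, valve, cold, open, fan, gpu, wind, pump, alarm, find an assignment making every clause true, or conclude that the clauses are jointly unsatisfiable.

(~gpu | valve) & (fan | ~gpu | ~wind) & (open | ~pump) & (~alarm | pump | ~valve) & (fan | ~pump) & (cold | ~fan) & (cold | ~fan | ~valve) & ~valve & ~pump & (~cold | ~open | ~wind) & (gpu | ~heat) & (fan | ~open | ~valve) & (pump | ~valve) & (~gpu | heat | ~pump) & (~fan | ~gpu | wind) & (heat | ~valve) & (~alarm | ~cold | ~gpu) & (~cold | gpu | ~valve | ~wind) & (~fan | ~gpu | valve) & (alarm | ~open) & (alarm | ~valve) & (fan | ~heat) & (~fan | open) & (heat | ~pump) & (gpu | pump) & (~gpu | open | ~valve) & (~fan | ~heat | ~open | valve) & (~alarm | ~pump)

Unsatisfiable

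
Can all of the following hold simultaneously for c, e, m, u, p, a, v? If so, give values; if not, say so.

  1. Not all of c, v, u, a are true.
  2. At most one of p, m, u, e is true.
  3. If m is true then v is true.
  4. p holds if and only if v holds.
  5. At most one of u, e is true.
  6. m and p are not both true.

c = True; e = False; m = False; u = True; p = False; a = False; v = False

  (1) {c, v, u, a}: 2/4 true — not all ✓
  (2) {p, m, u, e}: 1 true — at most one ✓
  (3) m=F ⇒ v: vacuous ✓
  (4) p=F, v=F — same ✓
  (5) {u, e}: 1 true — at most one ✓
  (6) m=F, p=F — not both ✓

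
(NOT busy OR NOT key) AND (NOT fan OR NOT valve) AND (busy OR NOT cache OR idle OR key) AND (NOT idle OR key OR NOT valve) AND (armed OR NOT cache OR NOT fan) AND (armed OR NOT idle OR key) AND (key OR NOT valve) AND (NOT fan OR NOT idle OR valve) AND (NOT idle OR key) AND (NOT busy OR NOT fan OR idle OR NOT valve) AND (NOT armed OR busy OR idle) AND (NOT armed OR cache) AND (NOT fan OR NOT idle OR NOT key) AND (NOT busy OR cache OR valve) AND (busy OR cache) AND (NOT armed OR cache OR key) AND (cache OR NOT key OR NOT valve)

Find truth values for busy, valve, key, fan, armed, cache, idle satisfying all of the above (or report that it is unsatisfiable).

busy = True, valve = False, key = False, fan = True, armed = True, cache = True, idle = False

Set busy = True.
  then (NOT busy OR NOT key) forces key = False.
  then (key OR NOT valve) forces valve = False.
  then (NOT idle OR key) forces idle = False.
  then (NOT busy OR cache OR valve) forces cache = True.
Set fan = True.
  then (armed OR NOT cache OR NOT fan) forces armed = True.
All clauses satisfied.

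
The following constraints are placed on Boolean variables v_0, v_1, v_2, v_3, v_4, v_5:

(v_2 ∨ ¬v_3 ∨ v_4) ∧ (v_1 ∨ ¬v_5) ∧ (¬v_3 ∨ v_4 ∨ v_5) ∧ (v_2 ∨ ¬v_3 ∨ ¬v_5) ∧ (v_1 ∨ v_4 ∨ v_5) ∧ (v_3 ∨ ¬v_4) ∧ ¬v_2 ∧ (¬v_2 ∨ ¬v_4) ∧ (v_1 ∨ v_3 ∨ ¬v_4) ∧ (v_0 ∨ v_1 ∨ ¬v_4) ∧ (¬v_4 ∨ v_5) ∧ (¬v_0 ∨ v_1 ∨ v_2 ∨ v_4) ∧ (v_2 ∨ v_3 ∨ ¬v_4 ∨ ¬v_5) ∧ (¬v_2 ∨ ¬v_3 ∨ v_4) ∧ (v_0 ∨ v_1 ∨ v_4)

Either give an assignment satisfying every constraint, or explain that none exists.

Unit clause (¬v_2) forces v_2 = False.
Set v_0 = False.
Try v_1 = False:
  (v_1 ∨ ¬v_5) forces v_5 = False.
  (v_1 ∨ v_4 ∨ v_5) forces v_4 = True.
  clause (v_0 ∨ v_1 ∨ ¬v_4) is falsified — backtrack.
So v_1 = True.
Set v_3 = False.
  then (v_3 ∨ ¬v_4) forces v_4 = False.
Set v_5 = False.
All clauses satisfied.

v_0=F; v_1=T; v_2=F; v_3=F; v_4=F; v_5=F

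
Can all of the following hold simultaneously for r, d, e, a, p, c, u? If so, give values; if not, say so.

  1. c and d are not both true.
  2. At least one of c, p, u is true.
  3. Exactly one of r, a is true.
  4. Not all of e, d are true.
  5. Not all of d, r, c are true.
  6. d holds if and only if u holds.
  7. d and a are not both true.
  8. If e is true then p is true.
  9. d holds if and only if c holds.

r = True, d = False, e = False, a = False, p = True, c = False, u = False

  (1) c=F, d=F — not both ✓
  (2) {c, p, u}: 1 true — at least one ✓
  (3) {r, a}: 1 true — exactly one ✓
  (4) {e, d}: 0/2 true — not all ✓
  (5) {d, r, c}: 1/3 true — not all ✓
  (6) d=F, u=F — same ✓
  (7) d=F, a=F — not both ✓
  (8) e=F ⇒ p: vacuous ✓
  (9) d=F, c=F — same ✓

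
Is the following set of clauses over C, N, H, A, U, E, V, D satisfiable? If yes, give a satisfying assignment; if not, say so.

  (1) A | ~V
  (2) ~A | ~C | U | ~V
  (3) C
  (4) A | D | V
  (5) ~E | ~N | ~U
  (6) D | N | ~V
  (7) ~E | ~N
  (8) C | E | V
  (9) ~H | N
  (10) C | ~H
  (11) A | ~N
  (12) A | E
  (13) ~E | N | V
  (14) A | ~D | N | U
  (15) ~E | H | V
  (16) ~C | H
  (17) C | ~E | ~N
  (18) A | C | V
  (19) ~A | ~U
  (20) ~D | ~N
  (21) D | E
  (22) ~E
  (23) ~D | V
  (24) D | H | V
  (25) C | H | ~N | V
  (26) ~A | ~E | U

Case C = True:
  (~C | H) forces H = True.
  (~H | N) forces N = True.
  (~E | ~N) forces E = False.
  (A | ~N) forces A = True.
  (~A | ~U) forces U = False.
  (~A | ~C | U | ~V) forces V = False.
  (~D | ~N) forces D = False.
  Clause (D | E) is falsified — contradiction.
Case C = False:
  Clause (C) is falsified — contradiction.
Both cases fail, so the formula is unsatisfiable.

No satisfying assignment exists.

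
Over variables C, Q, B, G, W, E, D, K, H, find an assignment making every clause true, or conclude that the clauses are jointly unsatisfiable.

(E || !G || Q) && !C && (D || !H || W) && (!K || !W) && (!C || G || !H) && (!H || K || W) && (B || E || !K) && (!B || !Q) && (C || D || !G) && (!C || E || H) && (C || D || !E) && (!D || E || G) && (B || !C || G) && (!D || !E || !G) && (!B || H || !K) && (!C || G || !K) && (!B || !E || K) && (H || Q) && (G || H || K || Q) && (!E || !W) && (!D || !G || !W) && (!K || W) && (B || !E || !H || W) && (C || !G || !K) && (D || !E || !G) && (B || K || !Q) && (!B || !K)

C = False, Q = False, B = False, G = False, W = True, E = False, D = False, K = False, H = True

Unit clause (!C) forces C = False.
Set Q = False.
  then (H || Q) forces H = True.
Set B = False.
Try G = True:
  (E || !G || Q) forces E = True.
  (C || D || !G) forces D = True.
  clause (!D || !E || !G) is falsified — backtrack.
So G = False.
Set W = True.
  then (!K || !W) forces K = False.
  then (!E || !W) forces E = False.
  then (!D || E || G) forces D = False.
All clauses satisfied.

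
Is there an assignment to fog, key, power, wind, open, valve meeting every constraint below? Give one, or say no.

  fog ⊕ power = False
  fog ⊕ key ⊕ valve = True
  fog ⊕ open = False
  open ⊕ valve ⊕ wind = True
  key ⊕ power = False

fog = True; key = True; power = True; wind = True; open = True; valve = True

fog ⊕ power = T ⊕ T = False ✓
fog ⊕ key ⊕ valve = T ⊕ T ⊕ T = True ✓
fog ⊕ open = T ⊕ T = False ✓
open ⊕ valve ⊕ wind = T ⊕ T ⊕ T = True ✓
key ⊕ power = T ⊕ T = False ✓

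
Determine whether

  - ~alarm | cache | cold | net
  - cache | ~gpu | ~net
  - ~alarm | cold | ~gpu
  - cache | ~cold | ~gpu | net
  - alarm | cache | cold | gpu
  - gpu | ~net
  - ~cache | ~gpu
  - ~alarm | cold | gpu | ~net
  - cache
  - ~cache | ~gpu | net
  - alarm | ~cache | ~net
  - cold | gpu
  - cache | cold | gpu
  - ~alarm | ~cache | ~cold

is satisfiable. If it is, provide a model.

net = False; cold = True; gpu = False; cache = True; alarm = False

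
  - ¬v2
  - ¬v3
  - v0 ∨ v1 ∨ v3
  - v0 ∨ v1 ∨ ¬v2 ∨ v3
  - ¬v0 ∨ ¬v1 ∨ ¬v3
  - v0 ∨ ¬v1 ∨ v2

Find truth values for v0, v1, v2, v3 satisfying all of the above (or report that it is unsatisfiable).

Unit clause (¬v2) forces v2 = False.
Unit clause (¬v3) forces v3 = False.
Try v0 = False:
  (v0 ∨ v1 ∨ v3) forces v1 = True.
  clause (v0 ∨ ¬v1 ∨ v2) is falsified — backtrack.
So v0 = True.
Set v1 = True.
Check each clause:
  (¬v2): ¬v2 holds.
  (¬v3): ¬v3 holds.
  (v0 ∨ v1 ∨ v3): v0 holds.
  (v0 ∨ v1 ∨ ¬v2 ∨ v3): v0 holds.
  (¬v0 ∨ ¬v1 ∨ ¬v3): ¬v3 holds.
  (v0 ∨ ¬v1 ∨ v2): v0 holds.
All clauses satisfied.

v0: True; v1: True; v2: False; v3: False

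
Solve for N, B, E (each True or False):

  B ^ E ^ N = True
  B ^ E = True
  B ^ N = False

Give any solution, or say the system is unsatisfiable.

N=F; B=F; E=T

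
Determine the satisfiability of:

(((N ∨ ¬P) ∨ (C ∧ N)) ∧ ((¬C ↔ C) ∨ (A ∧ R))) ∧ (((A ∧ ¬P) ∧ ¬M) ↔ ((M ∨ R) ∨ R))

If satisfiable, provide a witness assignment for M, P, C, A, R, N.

M: False, P: False, C: False, A: True, R: True, N: False

  ((N ∨ ¬P) ∨ (C ∧ N)) ∧ ((¬C ↔ C) ∨ (A ∧ R)) = True
    (N ∨ ¬P) ∨ (C ∧ N) = True
      N ∨ ¬P = True
        ¬P = True
      C ∧ N = False
    (¬C ↔ C) ∨ (A ∧ R) = True
      ¬C ↔ C = False
        ¬C = True
      A ∧ R = True
  ((A ∧ ¬P) ∧ ¬M) ↔ ((M ∨ R) ∨ R) = True
    (A ∧ ¬P) ∧ ¬M = True
      A ∧ ¬P = True
        ¬P = True
      ¬M = True
    (M ∨ R) ∨ R = True
      M ∨ R = True
Both conjuncts True, so the formula holds.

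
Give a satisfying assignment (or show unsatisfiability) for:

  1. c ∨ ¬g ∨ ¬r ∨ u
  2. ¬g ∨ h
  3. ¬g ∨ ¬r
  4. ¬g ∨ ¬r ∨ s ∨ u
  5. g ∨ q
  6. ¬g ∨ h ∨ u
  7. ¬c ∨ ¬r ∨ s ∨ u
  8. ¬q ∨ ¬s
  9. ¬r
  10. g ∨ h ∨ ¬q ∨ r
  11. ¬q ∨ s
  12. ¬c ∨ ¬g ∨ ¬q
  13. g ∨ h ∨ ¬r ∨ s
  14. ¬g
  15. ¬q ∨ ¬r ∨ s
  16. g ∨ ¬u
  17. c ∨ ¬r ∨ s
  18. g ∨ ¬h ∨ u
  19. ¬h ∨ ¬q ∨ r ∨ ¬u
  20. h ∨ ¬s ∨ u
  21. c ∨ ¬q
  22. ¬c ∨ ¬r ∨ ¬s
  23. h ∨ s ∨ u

Case g = True:
  Clause (¬g) is falsified — contradiction.
Case g = False:
  (g ∨ q) forces q = True.
  (¬q ∨ ¬s) forces s = False.
  Clause (¬q ∨ s) is falsified — contradiction.
Both cases fail, so the formula is unsatisfiable.

Unsatisfiable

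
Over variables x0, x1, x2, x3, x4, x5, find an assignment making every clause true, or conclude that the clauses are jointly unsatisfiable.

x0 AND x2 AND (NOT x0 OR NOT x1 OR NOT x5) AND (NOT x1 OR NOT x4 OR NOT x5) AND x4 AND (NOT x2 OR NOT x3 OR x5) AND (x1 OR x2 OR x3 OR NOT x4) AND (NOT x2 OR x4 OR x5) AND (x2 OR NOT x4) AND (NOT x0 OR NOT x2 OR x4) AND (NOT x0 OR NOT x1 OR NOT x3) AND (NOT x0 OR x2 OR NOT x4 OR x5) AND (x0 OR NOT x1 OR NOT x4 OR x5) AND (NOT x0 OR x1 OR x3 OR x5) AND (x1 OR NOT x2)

Unit clause (x0) forces x0 = True.
Unit clause (x2) forces x2 = True.
Unit clause (x4) forces x4 = True.
In (x1 OR NOT x2) only x1 is left, so x1 = True.
In (NOT x0 OR NOT x1 OR NOT x5) only NOT x5 is left, so x5 = False.
In (NOT x2 OR NOT x3 OR x5) only NOT x3 is left, so x3 = False.
All clauses satisfied.

x0 = True, x1 = True, x2 = True, x3 = False, x4 = True, x5 = False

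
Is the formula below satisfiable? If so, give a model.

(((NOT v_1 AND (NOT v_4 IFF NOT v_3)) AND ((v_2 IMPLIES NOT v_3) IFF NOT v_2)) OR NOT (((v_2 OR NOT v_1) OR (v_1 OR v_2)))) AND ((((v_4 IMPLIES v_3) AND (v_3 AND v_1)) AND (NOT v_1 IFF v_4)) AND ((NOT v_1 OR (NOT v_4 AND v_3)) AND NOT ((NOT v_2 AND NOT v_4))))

Unsatisfiable — no assignment works.

Case v_1 = True: the conjunct ((NOT v_1 AND (NOT v_4 IFF NOT v_3)) AND ((v_2 IMPLIES NOT v_3) IFF NOT v_2)) OR NOT (((v_2 OR NOT v_1) OR (v_1 OR v_2))) becomes (False AND ((v_2 IMPLIES NOT v_3) IFF NOT v_2)) OR NOT True = False.
Case v_1 = False: the conjunct v_1 is False.
Both cases fail — unsatisfiable.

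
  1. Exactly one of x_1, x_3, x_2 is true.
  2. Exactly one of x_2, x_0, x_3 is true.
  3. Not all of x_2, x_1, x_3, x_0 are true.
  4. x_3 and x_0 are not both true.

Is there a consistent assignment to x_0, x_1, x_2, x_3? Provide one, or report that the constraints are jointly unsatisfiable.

x_0 = False, x_1 = False, x_2 = False, x_3 = True

  (1) {x_1, x_3, x_2}: 1 true — exactly one ✓
  (2) {x_2, x_0, x_3}: 1 true — exactly one ✓
  (3) {x_2, x_1, x_3, x_0}: 1/4 true — not all ✓
  (4) x_3=T, x_0=F — not both ✓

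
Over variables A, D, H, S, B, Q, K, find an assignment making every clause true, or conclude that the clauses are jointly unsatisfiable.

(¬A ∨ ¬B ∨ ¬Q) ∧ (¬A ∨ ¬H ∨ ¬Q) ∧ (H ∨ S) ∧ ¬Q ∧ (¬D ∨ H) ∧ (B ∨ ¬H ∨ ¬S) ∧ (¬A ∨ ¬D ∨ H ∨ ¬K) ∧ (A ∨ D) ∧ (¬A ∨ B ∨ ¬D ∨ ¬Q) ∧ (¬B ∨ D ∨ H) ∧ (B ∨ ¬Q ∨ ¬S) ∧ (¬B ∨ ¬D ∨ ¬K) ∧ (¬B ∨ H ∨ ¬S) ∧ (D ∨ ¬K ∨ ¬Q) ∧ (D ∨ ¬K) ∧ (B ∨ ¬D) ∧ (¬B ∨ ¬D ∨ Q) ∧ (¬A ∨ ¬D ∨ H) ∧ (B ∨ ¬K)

Unit clause (¬Q) forces Q = False.
Try A = False:
  (A ∨ D) forces D = True.
  (¬D ∨ H) forces H = True.
  (B ∨ ¬D) forces B = True.
  clause (¬B ∨ ¬D ∨ Q) is falsified — backtrack.
So A = True.
Try D = True:
  (¬D ∨ H) forces H = True.
  (B ∨ ¬D) forces B = True.
  clause (¬B ∨ ¬D ∨ Q) is falsified — backtrack.
So D = False.
  then (D ∨ ¬K) forces K = False.
Set H = False.
  then (H ∨ S) forces S = True.
  then (¬B ∨ D ∨ H) forces B = False.
All clauses satisfied.

A=T, D=F, H=F, S=T, B=F, Q=F, K=F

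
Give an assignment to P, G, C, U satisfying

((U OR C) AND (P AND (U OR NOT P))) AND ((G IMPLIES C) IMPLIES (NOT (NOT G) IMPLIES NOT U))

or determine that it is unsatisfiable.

P = True, G = True, C = False, U = True

  (U OR C) AND (P AND (U OR NOT P)) = True
    U OR C = True
    P AND (U OR NOT P) = True
      U OR NOT P = True
        NOT P = False
  (G IMPLIES C) IMPLIES (NOT (NOT G) IMPLIES NOT U) = True
    G IMPLIES C = False
    NOT (NOT G) IMPLIES NOT U = False
      NOT (NOT G) = True
        NOT G = False
      NOT U = False
Both conjuncts True, so the formula holds.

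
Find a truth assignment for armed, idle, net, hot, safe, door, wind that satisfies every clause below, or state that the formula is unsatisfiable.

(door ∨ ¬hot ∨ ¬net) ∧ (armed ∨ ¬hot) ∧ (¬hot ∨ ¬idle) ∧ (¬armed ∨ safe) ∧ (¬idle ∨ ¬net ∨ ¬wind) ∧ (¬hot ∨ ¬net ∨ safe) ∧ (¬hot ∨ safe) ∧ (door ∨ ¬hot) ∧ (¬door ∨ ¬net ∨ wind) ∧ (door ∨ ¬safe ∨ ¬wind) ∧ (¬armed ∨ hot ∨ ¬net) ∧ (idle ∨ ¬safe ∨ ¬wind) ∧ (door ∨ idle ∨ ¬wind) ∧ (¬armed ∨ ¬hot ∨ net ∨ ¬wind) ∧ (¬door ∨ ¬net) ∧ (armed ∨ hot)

armed: True, idle: False, net: False, hot: True, safe: True, door: True, wind: False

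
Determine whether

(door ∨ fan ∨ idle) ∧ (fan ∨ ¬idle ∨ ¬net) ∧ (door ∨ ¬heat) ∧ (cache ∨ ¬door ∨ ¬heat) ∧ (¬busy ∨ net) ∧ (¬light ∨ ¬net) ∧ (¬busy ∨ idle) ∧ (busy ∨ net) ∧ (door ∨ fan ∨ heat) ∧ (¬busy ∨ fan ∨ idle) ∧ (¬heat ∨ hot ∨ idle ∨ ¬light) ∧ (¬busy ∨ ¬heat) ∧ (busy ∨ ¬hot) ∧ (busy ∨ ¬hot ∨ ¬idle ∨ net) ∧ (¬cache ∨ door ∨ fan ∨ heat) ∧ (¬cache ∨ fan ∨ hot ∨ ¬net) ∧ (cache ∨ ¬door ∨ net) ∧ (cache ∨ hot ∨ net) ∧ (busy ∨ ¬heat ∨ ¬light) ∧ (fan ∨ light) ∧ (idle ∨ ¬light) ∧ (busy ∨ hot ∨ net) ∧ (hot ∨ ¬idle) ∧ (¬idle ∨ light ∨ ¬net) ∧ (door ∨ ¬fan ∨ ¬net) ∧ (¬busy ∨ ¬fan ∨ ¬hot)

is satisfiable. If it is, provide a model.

Try light = True:
  (¬light ∨ ¬net) forces net = False.
  (¬busy ∨ net) forces busy = False.
  clause (busy ∨ net) is falsified — backtrack.
So light = False.
  then (fan ∨ light) forces fan = True.
Set cache = False.
Set hot = False.
  then (cache ∨ hot ∨ net) forces net = True.
  then (hot ∨ ¬idle) forces idle = False.
  then (door ∨ ¬fan ∨ ¬net) forces door = True.
  then (cache ∨ ¬door ∨ ¬heat) forces heat = False.
  then (¬busy ∨ idle) forces busy = False.
All clauses satisfied.

light = False, fan = True, cache = False, hot = False, idle = False, busy = False, heat = False, door = True, net = True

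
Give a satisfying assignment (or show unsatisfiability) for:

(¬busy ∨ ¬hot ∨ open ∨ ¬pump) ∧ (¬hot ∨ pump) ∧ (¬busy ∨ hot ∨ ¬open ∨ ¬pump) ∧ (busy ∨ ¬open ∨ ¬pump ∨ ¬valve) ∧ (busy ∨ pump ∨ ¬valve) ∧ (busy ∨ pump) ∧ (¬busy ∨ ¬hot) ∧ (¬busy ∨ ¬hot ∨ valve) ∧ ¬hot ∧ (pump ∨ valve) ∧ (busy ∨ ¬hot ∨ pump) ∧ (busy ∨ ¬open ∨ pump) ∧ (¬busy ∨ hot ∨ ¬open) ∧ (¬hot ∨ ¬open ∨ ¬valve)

pump = True; hot = False; open = False; valve = False; busy = False

Unit clause (¬hot) forces hot = False.
Set pump = True.
Set open = False.
Set valve = False.
Set busy = False.
All clauses satisfied.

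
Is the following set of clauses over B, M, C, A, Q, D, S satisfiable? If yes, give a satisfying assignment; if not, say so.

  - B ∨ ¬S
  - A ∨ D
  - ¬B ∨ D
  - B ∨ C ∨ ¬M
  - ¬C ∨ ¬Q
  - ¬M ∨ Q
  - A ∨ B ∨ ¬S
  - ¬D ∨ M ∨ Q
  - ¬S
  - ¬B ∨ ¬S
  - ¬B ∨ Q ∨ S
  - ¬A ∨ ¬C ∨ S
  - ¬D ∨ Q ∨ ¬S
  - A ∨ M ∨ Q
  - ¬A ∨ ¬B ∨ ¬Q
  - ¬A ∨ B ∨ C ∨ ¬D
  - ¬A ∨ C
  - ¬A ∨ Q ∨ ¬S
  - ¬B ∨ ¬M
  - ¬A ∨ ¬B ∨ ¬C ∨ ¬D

Unit clause (¬S) forces S = False.
Set B = True.
  then (¬B ∨ D) forces D = True.
  then (¬B ∨ Q ∨ S) forces Q = True.
  then (¬A ∨ ¬B ∨ ¬Q) forces A = False.
  then (¬B ∨ ¬M) forces M = False.
  then (¬C ∨ ¬Q) forces C = False.
All clauses satisfied.

B = True, M = False, C = False, A = False, Q = True, D = True, S = False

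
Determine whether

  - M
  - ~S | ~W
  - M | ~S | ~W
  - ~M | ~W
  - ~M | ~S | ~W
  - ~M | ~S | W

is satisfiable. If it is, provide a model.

Unit clause (M) forces M = True.
In (~M | ~W) only ~W is left, so W = False.
In (~M | ~S | W) only ~S is left, so S = False.
All clauses satisfied.

M = True, W = False, S = False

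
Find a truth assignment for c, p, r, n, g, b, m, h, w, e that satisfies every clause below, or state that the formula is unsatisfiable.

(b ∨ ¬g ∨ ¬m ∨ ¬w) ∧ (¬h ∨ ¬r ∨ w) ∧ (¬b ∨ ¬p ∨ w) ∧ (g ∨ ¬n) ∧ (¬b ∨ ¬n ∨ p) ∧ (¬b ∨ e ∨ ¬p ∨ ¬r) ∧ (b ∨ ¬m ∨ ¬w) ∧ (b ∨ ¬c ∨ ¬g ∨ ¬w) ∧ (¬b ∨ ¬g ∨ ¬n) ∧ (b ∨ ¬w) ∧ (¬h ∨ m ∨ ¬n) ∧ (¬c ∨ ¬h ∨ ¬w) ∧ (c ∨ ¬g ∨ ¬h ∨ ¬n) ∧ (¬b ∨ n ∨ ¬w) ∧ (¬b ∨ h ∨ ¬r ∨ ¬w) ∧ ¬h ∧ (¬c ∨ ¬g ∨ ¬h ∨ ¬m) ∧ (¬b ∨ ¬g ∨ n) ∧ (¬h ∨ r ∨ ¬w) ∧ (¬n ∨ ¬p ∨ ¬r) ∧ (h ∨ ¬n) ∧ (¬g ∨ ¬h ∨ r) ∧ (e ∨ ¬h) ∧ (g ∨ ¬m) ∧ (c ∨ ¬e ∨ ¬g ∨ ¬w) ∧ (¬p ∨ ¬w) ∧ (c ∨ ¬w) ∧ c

Unit clause (¬h) forces h = False.
In (h ∨ ¬n) only ¬n is left, so n = False.
Unit clause (c) forces c = True.
Set p = False.
Set r = True.
Set g = True.
  then (¬b ∨ ¬g ∨ n) forces b = False.
  then (b ∨ ¬c ∨ ¬g ∨ ¬w) forces w = False.
Set m = True.
Set e = False.
All clauses satisfied.

c: True, p: False, r: True, n: False, g: True, b: False, m: True, h: False, w: False, e: False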